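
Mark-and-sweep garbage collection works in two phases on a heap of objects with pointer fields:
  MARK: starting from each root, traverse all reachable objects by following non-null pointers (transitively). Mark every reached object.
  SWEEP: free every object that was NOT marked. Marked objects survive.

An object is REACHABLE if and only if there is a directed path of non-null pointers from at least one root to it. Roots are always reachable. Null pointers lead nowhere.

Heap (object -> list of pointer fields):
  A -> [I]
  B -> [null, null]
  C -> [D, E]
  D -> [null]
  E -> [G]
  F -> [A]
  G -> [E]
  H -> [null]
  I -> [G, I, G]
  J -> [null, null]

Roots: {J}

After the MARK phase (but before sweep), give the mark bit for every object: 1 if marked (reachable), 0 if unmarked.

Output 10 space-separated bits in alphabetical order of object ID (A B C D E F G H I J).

Answer: 0 0 0 0 0 0 0 0 0 1

Derivation:
Roots: J
Mark J: refs=null null, marked=J
Unmarked (collected): A B C D E F G H I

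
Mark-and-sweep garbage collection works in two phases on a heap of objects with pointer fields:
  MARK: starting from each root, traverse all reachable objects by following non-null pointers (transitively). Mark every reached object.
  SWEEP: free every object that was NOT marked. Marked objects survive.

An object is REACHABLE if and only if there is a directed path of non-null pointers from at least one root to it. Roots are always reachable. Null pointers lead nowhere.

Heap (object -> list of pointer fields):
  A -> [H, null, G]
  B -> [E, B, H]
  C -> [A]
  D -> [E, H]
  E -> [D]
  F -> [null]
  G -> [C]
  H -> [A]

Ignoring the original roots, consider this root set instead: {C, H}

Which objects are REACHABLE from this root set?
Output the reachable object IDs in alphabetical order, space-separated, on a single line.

Answer: A C G H

Derivation:
Roots: C H
Mark C: refs=A, marked=C
Mark H: refs=A, marked=C H
Mark A: refs=H null G, marked=A C H
Mark G: refs=C, marked=A C G H
Unmarked (collected): B D E F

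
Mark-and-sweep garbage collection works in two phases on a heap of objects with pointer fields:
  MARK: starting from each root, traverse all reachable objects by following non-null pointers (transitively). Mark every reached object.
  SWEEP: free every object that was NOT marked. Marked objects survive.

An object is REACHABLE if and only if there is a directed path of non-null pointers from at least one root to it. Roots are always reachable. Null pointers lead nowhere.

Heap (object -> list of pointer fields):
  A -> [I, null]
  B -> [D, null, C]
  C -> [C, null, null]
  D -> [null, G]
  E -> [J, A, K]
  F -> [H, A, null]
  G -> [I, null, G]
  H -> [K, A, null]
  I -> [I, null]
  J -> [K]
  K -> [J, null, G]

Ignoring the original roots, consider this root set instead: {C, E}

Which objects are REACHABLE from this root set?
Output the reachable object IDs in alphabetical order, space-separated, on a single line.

Roots: C E
Mark C: refs=C null null, marked=C
Mark E: refs=J A K, marked=C E
Mark J: refs=K, marked=C E J
Mark A: refs=I null, marked=A C E J
Mark K: refs=J null G, marked=A C E J K
Mark I: refs=I null, marked=A C E I J K
Mark G: refs=I null G, marked=A C E G I J K
Unmarked (collected): B D F H

Answer: A C E G I J K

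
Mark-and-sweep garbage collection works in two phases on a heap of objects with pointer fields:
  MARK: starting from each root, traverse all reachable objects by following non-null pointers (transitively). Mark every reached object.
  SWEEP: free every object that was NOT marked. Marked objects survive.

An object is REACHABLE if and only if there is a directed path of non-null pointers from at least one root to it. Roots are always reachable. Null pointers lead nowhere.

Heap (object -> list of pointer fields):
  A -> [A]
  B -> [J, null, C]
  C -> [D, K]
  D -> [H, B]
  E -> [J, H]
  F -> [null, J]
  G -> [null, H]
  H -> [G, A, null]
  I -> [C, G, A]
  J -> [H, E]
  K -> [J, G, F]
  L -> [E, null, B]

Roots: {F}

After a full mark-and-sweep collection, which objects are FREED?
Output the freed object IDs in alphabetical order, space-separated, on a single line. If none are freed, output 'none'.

Roots: F
Mark F: refs=null J, marked=F
Mark J: refs=H E, marked=F J
Mark H: refs=G A null, marked=F H J
Mark E: refs=J H, marked=E F H J
Mark G: refs=null H, marked=E F G H J
Mark A: refs=A, marked=A E F G H J
Unmarked (collected): B C D I K L

Answer: B C D I K L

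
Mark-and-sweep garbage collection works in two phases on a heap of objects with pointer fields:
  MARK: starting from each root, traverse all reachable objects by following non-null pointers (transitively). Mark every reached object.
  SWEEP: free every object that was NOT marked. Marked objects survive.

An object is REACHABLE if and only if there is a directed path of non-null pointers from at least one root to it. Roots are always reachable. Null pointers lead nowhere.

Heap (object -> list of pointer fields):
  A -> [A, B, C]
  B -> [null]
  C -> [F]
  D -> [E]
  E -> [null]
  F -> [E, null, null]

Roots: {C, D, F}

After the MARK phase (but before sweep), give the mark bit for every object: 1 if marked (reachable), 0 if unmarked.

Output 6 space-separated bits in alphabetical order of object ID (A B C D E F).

Roots: C D F
Mark C: refs=F, marked=C
Mark D: refs=E, marked=C D
Mark F: refs=E null null, marked=C D F
Mark E: refs=null, marked=C D E F
Unmarked (collected): A B

Answer: 0 0 1 1 1 1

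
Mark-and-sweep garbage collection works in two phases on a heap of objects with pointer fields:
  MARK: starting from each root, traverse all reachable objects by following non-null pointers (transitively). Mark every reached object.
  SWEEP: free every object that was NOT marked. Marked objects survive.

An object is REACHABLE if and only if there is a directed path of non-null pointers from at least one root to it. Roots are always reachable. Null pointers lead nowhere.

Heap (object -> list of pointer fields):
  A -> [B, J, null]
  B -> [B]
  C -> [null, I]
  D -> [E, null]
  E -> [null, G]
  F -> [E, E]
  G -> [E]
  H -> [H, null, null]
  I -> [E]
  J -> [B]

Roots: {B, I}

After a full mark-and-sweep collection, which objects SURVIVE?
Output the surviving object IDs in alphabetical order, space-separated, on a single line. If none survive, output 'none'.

Roots: B I
Mark B: refs=B, marked=B
Mark I: refs=E, marked=B I
Mark E: refs=null G, marked=B E I
Mark G: refs=E, marked=B E G I
Unmarked (collected): A C D F H J

Answer: B E G I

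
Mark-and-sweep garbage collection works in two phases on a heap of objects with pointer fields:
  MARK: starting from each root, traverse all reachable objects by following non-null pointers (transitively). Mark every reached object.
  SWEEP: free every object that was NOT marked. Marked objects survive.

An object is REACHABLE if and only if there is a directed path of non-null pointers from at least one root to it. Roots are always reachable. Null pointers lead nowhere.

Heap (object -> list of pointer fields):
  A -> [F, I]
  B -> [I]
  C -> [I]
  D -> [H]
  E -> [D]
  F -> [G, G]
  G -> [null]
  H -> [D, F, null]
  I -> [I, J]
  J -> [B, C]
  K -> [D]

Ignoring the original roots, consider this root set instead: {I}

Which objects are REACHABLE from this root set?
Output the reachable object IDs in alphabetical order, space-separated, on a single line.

Roots: I
Mark I: refs=I J, marked=I
Mark J: refs=B C, marked=I J
Mark B: refs=I, marked=B I J
Mark C: refs=I, marked=B C I J
Unmarked (collected): A D E F G H K

Answer: B C I J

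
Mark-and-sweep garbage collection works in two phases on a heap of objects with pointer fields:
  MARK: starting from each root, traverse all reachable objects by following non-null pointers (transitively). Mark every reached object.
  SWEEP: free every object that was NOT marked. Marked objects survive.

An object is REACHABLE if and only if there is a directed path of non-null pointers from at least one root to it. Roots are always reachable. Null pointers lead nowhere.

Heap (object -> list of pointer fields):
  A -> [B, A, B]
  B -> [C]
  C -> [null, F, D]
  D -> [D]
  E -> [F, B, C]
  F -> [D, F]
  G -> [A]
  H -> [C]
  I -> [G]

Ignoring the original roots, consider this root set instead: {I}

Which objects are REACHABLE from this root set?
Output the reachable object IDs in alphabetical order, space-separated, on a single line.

Roots: I
Mark I: refs=G, marked=I
Mark G: refs=A, marked=G I
Mark A: refs=B A B, marked=A G I
Mark B: refs=C, marked=A B G I
Mark C: refs=null F D, marked=A B C G I
Mark F: refs=D F, marked=A B C F G I
Mark D: refs=D, marked=A B C D F G I
Unmarked (collected): E H

Answer: A B C D F G I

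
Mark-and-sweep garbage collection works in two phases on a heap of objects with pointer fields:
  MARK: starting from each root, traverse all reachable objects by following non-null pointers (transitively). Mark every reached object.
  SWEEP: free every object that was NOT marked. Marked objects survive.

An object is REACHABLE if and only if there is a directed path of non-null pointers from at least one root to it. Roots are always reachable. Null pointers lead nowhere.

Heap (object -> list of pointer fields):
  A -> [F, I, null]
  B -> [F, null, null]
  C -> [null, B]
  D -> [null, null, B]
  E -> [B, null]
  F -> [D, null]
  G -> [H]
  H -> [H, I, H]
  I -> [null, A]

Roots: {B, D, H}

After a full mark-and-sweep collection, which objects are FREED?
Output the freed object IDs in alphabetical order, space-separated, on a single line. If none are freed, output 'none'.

Roots: B D H
Mark B: refs=F null null, marked=B
Mark D: refs=null null B, marked=B D
Mark H: refs=H I H, marked=B D H
Mark F: refs=D null, marked=B D F H
Mark I: refs=null A, marked=B D F H I
Mark A: refs=F I null, marked=A B D F H I
Unmarked (collected): C E G

Answer: C E G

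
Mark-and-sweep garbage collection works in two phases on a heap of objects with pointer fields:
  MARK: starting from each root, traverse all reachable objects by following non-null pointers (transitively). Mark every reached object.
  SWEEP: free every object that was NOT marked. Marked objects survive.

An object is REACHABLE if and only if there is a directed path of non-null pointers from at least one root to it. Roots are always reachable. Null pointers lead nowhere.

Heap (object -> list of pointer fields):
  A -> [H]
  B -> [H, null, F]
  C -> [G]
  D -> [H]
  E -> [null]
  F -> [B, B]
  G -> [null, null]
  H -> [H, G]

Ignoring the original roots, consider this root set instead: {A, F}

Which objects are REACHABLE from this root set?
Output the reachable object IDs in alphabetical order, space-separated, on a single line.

Answer: A B F G H

Derivation:
Roots: A F
Mark A: refs=H, marked=A
Mark F: refs=B B, marked=A F
Mark H: refs=H G, marked=A F H
Mark B: refs=H null F, marked=A B F H
Mark G: refs=null null, marked=A B F G H
Unmarked (collected): C D E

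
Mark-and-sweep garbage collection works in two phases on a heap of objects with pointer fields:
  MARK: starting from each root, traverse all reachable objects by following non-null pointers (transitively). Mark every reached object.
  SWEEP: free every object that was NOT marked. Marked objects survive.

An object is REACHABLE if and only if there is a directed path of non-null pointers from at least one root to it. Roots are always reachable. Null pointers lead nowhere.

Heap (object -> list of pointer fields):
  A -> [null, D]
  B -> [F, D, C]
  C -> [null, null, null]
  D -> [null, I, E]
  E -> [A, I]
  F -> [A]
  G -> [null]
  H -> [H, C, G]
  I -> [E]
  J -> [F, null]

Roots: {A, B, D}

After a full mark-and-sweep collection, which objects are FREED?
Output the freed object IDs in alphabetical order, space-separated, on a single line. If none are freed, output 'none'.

Answer: G H J

Derivation:
Roots: A B D
Mark A: refs=null D, marked=A
Mark B: refs=F D C, marked=A B
Mark D: refs=null I E, marked=A B D
Mark F: refs=A, marked=A B D F
Mark C: refs=null null null, marked=A B C D F
Mark I: refs=E, marked=A B C D F I
Mark E: refs=A I, marked=A B C D E F I
Unmarked (collected): G H J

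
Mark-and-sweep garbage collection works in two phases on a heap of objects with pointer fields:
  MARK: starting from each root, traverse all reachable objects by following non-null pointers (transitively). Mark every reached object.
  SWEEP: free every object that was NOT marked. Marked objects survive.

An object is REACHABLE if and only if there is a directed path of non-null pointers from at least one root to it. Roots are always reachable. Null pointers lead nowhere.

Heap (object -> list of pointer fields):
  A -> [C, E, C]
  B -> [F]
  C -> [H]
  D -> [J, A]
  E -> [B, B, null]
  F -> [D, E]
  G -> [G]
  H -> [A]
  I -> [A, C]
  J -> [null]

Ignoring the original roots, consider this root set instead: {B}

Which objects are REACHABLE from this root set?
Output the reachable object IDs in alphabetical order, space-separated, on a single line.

Answer: A B C D E F H J

Derivation:
Roots: B
Mark B: refs=F, marked=B
Mark F: refs=D E, marked=B F
Mark D: refs=J A, marked=B D F
Mark E: refs=B B null, marked=B D E F
Mark J: refs=null, marked=B D E F J
Mark A: refs=C E C, marked=A B D E F J
Mark C: refs=H, marked=A B C D E F J
Mark H: refs=A, marked=A B C D E F H J
Unmarked (collected): G I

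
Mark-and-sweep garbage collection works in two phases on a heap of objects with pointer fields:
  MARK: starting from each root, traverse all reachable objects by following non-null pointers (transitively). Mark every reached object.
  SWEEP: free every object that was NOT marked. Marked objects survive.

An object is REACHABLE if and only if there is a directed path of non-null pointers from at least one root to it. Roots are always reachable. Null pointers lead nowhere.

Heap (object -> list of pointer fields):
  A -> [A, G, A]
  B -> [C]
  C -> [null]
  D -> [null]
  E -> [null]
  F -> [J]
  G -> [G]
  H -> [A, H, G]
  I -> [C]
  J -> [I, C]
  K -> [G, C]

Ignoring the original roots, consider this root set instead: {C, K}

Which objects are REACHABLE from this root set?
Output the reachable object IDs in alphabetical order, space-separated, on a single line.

Answer: C G K

Derivation:
Roots: C K
Mark C: refs=null, marked=C
Mark K: refs=G C, marked=C K
Mark G: refs=G, marked=C G K
Unmarked (collected): A B D E F H I J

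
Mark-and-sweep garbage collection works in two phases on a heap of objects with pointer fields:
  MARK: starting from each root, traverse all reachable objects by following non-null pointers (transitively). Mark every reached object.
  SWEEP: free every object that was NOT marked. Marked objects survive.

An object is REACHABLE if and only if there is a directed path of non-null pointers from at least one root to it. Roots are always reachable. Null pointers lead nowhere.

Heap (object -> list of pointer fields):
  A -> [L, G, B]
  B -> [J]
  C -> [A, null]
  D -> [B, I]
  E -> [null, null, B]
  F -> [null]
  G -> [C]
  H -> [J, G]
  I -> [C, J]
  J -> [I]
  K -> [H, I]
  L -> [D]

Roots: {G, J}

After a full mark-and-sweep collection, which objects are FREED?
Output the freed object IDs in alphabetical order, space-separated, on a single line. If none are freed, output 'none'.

Answer: E F H K

Derivation:
Roots: G J
Mark G: refs=C, marked=G
Mark J: refs=I, marked=G J
Mark C: refs=A null, marked=C G J
Mark I: refs=C J, marked=C G I J
Mark A: refs=L G B, marked=A C G I J
Mark L: refs=D, marked=A C G I J L
Mark B: refs=J, marked=A B C G I J L
Mark D: refs=B I, marked=A B C D G I J L
Unmarked (collected): E F H K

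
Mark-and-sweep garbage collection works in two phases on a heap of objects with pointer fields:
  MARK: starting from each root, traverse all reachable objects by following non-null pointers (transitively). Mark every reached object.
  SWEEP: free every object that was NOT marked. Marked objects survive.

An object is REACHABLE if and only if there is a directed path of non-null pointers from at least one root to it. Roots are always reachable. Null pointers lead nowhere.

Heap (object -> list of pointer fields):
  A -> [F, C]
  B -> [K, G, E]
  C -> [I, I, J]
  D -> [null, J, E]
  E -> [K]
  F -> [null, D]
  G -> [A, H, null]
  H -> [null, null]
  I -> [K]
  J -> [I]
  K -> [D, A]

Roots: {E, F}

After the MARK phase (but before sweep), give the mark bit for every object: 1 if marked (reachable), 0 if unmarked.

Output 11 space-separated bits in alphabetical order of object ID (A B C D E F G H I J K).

Roots: E F
Mark E: refs=K, marked=E
Mark F: refs=null D, marked=E F
Mark K: refs=D A, marked=E F K
Mark D: refs=null J E, marked=D E F K
Mark A: refs=F C, marked=A D E F K
Mark J: refs=I, marked=A D E F J K
Mark C: refs=I I J, marked=A C D E F J K
Mark I: refs=K, marked=A C D E F I J K
Unmarked (collected): B G H

Answer: 1 0 1 1 1 1 0 0 1 1 1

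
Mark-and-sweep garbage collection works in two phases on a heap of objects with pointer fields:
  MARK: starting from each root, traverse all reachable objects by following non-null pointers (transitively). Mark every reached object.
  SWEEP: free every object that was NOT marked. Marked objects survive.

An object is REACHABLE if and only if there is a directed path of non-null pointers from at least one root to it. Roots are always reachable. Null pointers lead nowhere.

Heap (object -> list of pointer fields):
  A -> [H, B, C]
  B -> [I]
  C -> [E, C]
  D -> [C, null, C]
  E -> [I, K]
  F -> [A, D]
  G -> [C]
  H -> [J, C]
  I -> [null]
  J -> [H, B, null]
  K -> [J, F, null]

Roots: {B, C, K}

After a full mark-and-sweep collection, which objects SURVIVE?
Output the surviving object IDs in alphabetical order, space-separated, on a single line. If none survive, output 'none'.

Roots: B C K
Mark B: refs=I, marked=B
Mark C: refs=E C, marked=B C
Mark K: refs=J F null, marked=B C K
Mark I: refs=null, marked=B C I K
Mark E: refs=I K, marked=B C E I K
Mark J: refs=H B null, marked=B C E I J K
Mark F: refs=A D, marked=B C E F I J K
Mark H: refs=J C, marked=B C E F H I J K
Mark A: refs=H B C, marked=A B C E F H I J K
Mark D: refs=C null C, marked=A B C D E F H I J K
Unmarked (collected): G

Answer: A B C D E F H I J K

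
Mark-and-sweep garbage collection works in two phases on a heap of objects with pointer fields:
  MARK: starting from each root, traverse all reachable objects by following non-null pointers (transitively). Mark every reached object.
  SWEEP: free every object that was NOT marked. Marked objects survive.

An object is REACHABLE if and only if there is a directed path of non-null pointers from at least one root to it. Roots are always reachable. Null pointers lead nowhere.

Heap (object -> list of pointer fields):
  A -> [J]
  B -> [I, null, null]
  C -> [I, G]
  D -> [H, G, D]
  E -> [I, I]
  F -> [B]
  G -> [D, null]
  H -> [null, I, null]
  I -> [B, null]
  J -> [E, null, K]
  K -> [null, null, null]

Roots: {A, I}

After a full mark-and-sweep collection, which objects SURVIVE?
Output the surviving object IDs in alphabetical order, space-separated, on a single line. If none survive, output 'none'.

Answer: A B E I J K

Derivation:
Roots: A I
Mark A: refs=J, marked=A
Mark I: refs=B null, marked=A I
Mark J: refs=E null K, marked=A I J
Mark B: refs=I null null, marked=A B I J
Mark E: refs=I I, marked=A B E I J
Mark K: refs=null null null, marked=A B E I J K
Unmarked (collected): C D F G H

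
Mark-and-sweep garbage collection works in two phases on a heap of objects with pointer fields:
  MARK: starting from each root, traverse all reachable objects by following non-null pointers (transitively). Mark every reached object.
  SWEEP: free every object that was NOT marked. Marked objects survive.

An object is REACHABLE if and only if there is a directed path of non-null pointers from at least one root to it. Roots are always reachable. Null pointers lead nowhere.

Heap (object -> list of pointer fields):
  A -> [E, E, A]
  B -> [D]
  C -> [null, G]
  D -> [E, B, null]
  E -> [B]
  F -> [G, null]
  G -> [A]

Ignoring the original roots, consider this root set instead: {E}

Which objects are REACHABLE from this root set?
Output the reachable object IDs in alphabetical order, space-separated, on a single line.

Answer: B D E

Derivation:
Roots: E
Mark E: refs=B, marked=E
Mark B: refs=D, marked=B E
Mark D: refs=E B null, marked=B D E
Unmarked (collected): A C F G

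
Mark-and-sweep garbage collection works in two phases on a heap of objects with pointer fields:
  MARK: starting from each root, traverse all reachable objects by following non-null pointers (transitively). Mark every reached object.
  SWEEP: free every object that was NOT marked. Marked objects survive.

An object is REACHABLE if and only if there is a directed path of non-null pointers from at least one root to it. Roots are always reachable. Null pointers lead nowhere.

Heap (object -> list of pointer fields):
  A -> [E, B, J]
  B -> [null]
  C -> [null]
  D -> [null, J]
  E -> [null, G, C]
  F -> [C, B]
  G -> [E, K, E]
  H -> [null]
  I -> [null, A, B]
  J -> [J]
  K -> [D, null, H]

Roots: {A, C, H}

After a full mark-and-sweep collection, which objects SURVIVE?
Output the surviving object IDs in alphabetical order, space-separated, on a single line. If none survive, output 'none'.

Answer: A B C D E G H J K

Derivation:
Roots: A C H
Mark A: refs=E B J, marked=A
Mark C: refs=null, marked=A C
Mark H: refs=null, marked=A C H
Mark E: refs=null G C, marked=A C E H
Mark B: refs=null, marked=A B C E H
Mark J: refs=J, marked=A B C E H J
Mark G: refs=E K E, marked=A B C E G H J
Mark K: refs=D null H, marked=A B C E G H J K
Mark D: refs=null J, marked=A B C D E G H J K
Unmarked (collected): F I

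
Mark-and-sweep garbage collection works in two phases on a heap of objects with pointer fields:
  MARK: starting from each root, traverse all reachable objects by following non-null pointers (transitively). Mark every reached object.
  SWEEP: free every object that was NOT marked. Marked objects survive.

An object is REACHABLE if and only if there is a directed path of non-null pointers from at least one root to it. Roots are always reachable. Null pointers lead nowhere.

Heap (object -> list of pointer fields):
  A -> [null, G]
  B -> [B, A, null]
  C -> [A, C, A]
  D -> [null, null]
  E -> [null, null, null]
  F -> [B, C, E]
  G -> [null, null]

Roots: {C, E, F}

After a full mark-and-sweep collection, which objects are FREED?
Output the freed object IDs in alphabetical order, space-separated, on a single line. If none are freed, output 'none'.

Roots: C E F
Mark C: refs=A C A, marked=C
Mark E: refs=null null null, marked=C E
Mark F: refs=B C E, marked=C E F
Mark A: refs=null G, marked=A C E F
Mark B: refs=B A null, marked=A B C E F
Mark G: refs=null null, marked=A B C E F G
Unmarked (collected): D

Answer: D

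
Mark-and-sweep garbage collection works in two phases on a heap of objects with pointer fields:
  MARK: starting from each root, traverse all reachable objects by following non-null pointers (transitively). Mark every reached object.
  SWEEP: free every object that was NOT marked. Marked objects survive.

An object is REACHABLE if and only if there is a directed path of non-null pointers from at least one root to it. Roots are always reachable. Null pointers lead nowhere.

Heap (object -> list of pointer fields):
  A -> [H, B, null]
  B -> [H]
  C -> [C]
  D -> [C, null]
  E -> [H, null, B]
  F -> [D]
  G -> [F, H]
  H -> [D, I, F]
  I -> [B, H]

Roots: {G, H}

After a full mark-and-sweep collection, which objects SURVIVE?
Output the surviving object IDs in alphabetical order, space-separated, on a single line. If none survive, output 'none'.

Answer: B C D F G H I

Derivation:
Roots: G H
Mark G: refs=F H, marked=G
Mark H: refs=D I F, marked=G H
Mark F: refs=D, marked=F G H
Mark D: refs=C null, marked=D F G H
Mark I: refs=B H, marked=D F G H I
Mark C: refs=C, marked=C D F G H I
Mark B: refs=H, marked=B C D F G H I
Unmarked (collected): A E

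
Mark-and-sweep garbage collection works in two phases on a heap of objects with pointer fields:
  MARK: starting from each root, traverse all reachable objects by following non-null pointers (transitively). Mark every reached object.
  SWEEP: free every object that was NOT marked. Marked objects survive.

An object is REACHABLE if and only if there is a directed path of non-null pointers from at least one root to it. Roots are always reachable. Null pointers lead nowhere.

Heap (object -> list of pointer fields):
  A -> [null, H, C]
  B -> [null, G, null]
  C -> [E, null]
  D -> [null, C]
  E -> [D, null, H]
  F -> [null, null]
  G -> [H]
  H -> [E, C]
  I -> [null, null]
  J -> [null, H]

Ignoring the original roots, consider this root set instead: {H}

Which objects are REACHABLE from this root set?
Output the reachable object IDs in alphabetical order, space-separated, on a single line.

Roots: H
Mark H: refs=E C, marked=H
Mark E: refs=D null H, marked=E H
Mark C: refs=E null, marked=C E H
Mark D: refs=null C, marked=C D E H
Unmarked (collected): A B F G I J

Answer: C D E H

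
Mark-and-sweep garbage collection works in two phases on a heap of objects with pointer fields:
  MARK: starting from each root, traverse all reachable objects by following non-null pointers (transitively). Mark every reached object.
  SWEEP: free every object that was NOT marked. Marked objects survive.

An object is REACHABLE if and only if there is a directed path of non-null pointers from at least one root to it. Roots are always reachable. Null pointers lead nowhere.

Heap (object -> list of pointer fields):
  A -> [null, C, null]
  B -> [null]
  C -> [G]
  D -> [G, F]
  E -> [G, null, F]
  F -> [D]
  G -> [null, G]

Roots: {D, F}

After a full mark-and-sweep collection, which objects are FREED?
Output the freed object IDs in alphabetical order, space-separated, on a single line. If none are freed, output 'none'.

Roots: D F
Mark D: refs=G F, marked=D
Mark F: refs=D, marked=D F
Mark G: refs=null G, marked=D F G
Unmarked (collected): A B C E

Answer: A B C E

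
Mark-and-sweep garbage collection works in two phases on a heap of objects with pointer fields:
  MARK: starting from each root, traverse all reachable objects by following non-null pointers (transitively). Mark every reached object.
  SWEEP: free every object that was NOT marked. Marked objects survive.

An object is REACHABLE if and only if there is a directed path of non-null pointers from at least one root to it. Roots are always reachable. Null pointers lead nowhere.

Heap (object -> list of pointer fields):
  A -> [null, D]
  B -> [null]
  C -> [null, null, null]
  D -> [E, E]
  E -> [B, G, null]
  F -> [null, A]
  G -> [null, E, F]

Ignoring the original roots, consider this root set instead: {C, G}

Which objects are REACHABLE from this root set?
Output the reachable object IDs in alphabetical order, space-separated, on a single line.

Roots: C G
Mark C: refs=null null null, marked=C
Mark G: refs=null E F, marked=C G
Mark E: refs=B G null, marked=C E G
Mark F: refs=null A, marked=C E F G
Mark B: refs=null, marked=B C E F G
Mark A: refs=null D, marked=A B C E F G
Mark D: refs=E E, marked=A B C D E F G
Unmarked (collected): (none)

Answer: A B C D E F G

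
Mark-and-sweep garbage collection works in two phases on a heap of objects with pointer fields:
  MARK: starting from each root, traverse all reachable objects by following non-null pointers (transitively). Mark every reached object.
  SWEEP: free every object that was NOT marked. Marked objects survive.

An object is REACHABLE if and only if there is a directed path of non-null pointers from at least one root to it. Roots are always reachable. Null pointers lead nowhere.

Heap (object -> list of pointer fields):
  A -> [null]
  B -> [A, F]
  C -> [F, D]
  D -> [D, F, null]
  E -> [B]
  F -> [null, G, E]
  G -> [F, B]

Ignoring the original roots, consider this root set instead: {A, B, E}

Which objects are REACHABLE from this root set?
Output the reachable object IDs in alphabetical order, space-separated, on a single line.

Answer: A B E F G

Derivation:
Roots: A B E
Mark A: refs=null, marked=A
Mark B: refs=A F, marked=A B
Mark E: refs=B, marked=A B E
Mark F: refs=null G E, marked=A B E F
Mark G: refs=F B, marked=A B E F G
Unmarked (collected): C D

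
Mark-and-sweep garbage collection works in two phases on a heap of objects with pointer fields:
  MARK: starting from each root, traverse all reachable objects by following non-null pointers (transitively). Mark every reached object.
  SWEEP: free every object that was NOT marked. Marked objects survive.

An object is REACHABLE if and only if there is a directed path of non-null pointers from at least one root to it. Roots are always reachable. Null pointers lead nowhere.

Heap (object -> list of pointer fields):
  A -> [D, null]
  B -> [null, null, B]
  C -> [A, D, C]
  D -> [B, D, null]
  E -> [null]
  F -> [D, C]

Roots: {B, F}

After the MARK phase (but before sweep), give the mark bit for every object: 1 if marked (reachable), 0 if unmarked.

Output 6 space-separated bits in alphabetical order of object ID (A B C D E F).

Answer: 1 1 1 1 0 1

Derivation:
Roots: B F
Mark B: refs=null null B, marked=B
Mark F: refs=D C, marked=B F
Mark D: refs=B D null, marked=B D F
Mark C: refs=A D C, marked=B C D F
Mark A: refs=D null, marked=A B C D F
Unmarked (collected): E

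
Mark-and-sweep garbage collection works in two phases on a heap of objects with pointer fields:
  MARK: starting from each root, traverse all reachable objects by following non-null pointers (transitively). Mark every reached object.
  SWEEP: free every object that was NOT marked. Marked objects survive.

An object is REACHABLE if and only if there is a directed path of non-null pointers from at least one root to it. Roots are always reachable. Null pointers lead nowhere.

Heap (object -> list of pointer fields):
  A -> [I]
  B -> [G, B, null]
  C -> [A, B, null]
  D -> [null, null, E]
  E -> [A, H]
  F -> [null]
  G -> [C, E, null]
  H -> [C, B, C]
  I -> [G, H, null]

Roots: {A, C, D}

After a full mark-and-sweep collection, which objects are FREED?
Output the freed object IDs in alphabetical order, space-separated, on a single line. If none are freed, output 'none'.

Roots: A C D
Mark A: refs=I, marked=A
Mark C: refs=A B null, marked=A C
Mark D: refs=null null E, marked=A C D
Mark I: refs=G H null, marked=A C D I
Mark B: refs=G B null, marked=A B C D I
Mark E: refs=A H, marked=A B C D E I
Mark G: refs=C E null, marked=A B C D E G I
Mark H: refs=C B C, marked=A B C D E G H I
Unmarked (collected): F

Answer: F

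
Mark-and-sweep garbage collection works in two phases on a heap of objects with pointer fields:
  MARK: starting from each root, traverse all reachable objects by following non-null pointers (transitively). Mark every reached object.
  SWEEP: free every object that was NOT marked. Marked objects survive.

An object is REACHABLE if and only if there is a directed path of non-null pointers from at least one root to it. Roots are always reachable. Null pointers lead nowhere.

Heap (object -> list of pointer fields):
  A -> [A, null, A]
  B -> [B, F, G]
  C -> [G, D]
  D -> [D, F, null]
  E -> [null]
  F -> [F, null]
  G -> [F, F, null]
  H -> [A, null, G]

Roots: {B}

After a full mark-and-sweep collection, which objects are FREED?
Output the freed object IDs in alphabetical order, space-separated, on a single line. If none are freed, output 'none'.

Answer: A C D E H

Derivation:
Roots: B
Mark B: refs=B F G, marked=B
Mark F: refs=F null, marked=B F
Mark G: refs=F F null, marked=B F G
Unmarked (collected): A C D E H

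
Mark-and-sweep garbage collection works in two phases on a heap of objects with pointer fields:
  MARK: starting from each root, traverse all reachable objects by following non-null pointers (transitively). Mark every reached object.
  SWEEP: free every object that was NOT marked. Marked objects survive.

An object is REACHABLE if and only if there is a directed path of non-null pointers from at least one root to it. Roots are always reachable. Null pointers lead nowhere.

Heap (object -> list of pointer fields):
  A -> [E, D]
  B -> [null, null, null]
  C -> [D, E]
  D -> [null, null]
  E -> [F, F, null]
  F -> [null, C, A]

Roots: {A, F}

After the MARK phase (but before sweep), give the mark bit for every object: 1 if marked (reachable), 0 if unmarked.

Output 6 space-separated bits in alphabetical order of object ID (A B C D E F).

Roots: A F
Mark A: refs=E D, marked=A
Mark F: refs=null C A, marked=A F
Mark E: refs=F F null, marked=A E F
Mark D: refs=null null, marked=A D E F
Mark C: refs=D E, marked=A C D E F
Unmarked (collected): B

Answer: 1 0 1 1 1 1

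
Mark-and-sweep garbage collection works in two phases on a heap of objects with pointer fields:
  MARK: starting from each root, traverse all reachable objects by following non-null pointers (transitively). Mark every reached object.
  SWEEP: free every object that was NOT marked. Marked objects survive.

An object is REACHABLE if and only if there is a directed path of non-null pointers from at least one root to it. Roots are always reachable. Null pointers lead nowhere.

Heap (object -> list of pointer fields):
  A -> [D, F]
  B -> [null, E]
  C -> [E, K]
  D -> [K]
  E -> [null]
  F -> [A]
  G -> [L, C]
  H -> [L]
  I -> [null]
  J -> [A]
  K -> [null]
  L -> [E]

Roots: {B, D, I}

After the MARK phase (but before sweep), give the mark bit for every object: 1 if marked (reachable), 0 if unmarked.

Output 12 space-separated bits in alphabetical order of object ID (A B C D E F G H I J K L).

Roots: B D I
Mark B: refs=null E, marked=B
Mark D: refs=K, marked=B D
Mark I: refs=null, marked=B D I
Mark E: refs=null, marked=B D E I
Mark K: refs=null, marked=B D E I K
Unmarked (collected): A C F G H J L

Answer: 0 1 0 1 1 0 0 0 1 0 1 0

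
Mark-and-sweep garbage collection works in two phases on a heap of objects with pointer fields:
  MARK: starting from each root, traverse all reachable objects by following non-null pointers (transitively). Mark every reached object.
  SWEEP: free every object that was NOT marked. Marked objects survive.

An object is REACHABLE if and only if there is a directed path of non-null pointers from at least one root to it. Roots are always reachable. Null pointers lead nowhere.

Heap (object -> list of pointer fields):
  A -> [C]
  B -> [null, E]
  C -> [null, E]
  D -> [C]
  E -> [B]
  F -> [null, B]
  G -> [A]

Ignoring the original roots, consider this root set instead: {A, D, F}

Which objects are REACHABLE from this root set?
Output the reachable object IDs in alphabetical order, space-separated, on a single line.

Roots: A D F
Mark A: refs=C, marked=A
Mark D: refs=C, marked=A D
Mark F: refs=null B, marked=A D F
Mark C: refs=null E, marked=A C D F
Mark B: refs=null E, marked=A B C D F
Mark E: refs=B, marked=A B C D E F
Unmarked (collected): G

Answer: A B C D E F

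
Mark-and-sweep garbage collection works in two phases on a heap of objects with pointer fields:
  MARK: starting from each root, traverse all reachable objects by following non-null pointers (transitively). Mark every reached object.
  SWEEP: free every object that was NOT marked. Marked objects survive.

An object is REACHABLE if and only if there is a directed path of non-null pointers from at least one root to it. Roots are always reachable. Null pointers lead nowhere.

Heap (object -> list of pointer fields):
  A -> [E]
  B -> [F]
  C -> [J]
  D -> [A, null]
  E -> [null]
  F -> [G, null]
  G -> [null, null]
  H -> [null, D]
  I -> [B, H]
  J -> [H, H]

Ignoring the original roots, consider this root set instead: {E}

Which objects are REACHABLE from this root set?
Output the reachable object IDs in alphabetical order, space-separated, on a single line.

Roots: E
Mark E: refs=null, marked=E
Unmarked (collected): A B C D F G H I J

Answer: E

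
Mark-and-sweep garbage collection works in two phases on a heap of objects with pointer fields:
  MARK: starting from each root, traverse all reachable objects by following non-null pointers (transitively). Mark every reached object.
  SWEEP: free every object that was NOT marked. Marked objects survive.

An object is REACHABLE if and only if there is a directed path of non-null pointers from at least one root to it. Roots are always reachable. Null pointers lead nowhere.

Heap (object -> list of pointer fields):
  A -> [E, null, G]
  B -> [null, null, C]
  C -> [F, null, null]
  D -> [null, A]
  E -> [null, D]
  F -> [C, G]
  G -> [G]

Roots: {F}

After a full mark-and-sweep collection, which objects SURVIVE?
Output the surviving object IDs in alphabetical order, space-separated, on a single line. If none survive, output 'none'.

Roots: F
Mark F: refs=C G, marked=F
Mark C: refs=F null null, marked=C F
Mark G: refs=G, marked=C F G
Unmarked (collected): A B D E

Answer: C F G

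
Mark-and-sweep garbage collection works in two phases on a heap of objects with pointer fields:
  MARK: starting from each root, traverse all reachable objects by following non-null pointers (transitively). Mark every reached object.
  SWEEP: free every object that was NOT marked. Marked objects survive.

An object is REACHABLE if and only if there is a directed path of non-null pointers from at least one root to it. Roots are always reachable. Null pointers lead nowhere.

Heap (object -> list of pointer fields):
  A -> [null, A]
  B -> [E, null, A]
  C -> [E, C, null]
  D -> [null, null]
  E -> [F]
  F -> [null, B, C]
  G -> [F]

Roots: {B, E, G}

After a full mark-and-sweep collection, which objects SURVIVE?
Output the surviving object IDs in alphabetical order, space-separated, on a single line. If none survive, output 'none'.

Roots: B E G
Mark B: refs=E null A, marked=B
Mark E: refs=F, marked=B E
Mark G: refs=F, marked=B E G
Mark A: refs=null A, marked=A B E G
Mark F: refs=null B C, marked=A B E F G
Mark C: refs=E C null, marked=A B C E F G
Unmarked (collected): D

Answer: A B C E F G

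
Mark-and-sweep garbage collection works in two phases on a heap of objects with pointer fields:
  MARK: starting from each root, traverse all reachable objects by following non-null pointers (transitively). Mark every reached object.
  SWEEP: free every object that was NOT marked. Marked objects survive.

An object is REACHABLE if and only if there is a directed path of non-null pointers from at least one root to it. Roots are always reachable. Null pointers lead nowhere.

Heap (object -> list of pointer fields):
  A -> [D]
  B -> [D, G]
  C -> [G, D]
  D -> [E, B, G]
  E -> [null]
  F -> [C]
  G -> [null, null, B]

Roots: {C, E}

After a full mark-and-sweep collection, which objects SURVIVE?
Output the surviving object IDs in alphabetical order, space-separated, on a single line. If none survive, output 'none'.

Answer: B C D E G

Derivation:
Roots: C E
Mark C: refs=G D, marked=C
Mark E: refs=null, marked=C E
Mark G: refs=null null B, marked=C E G
Mark D: refs=E B G, marked=C D E G
Mark B: refs=D G, marked=B C D E G
Unmarked (collected): A F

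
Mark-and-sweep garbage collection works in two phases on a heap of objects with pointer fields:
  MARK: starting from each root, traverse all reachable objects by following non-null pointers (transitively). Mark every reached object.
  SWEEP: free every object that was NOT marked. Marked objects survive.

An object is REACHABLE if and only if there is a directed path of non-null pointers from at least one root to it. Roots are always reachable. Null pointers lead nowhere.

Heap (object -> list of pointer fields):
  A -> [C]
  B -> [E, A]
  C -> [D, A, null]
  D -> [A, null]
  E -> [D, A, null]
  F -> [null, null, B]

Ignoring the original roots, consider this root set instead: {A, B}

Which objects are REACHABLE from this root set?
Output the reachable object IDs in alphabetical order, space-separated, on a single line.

Answer: A B C D E

Derivation:
Roots: A B
Mark A: refs=C, marked=A
Mark B: refs=E A, marked=A B
Mark C: refs=D A null, marked=A B C
Mark E: refs=D A null, marked=A B C E
Mark D: refs=A null, marked=A B C D E
Unmarked (collected): F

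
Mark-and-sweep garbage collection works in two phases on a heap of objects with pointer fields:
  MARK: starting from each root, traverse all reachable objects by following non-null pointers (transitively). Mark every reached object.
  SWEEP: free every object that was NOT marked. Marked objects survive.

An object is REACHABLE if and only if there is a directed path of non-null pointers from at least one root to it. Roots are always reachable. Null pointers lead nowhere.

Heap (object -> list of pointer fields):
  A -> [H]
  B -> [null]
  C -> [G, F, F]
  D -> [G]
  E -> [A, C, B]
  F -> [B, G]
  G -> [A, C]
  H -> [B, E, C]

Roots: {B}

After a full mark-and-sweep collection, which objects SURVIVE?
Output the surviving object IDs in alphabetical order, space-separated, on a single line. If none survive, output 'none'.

Answer: B

Derivation:
Roots: B
Mark B: refs=null, marked=B
Unmarked (collected): A C D E F G H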